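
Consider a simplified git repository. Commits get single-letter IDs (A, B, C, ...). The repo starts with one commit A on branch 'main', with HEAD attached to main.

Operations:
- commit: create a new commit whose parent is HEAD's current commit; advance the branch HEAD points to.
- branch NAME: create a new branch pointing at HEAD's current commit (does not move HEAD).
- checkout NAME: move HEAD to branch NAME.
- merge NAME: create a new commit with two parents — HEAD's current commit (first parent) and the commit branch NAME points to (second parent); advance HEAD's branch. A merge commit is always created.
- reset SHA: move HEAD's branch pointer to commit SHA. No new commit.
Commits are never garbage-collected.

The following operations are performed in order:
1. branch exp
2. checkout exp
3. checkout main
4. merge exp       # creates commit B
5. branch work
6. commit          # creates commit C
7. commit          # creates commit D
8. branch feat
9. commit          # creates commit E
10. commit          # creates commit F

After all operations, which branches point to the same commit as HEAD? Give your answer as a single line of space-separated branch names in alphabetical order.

Answer: main

Derivation:
After op 1 (branch): HEAD=main@A [exp=A main=A]
After op 2 (checkout): HEAD=exp@A [exp=A main=A]
After op 3 (checkout): HEAD=main@A [exp=A main=A]
After op 4 (merge): HEAD=main@B [exp=A main=B]
After op 5 (branch): HEAD=main@B [exp=A main=B work=B]
After op 6 (commit): HEAD=main@C [exp=A main=C work=B]
After op 7 (commit): HEAD=main@D [exp=A main=D work=B]
After op 8 (branch): HEAD=main@D [exp=A feat=D main=D work=B]
After op 9 (commit): HEAD=main@E [exp=A feat=D main=E work=B]
After op 10 (commit): HEAD=main@F [exp=A feat=D main=F work=B]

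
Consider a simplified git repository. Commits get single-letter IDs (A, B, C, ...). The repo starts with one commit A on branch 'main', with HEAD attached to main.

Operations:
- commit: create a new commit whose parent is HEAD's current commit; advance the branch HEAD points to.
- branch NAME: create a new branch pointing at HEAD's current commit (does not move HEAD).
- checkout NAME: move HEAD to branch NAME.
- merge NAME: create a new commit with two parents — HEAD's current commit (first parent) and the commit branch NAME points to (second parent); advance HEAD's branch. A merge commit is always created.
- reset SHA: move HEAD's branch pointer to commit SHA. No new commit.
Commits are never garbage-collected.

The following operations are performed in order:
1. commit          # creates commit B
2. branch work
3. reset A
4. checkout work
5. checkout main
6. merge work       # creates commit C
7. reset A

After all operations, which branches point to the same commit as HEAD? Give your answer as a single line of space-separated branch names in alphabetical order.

After op 1 (commit): HEAD=main@B [main=B]
After op 2 (branch): HEAD=main@B [main=B work=B]
After op 3 (reset): HEAD=main@A [main=A work=B]
After op 4 (checkout): HEAD=work@B [main=A work=B]
After op 5 (checkout): HEAD=main@A [main=A work=B]
After op 6 (merge): HEAD=main@C [main=C work=B]
After op 7 (reset): HEAD=main@A [main=A work=B]

Answer: main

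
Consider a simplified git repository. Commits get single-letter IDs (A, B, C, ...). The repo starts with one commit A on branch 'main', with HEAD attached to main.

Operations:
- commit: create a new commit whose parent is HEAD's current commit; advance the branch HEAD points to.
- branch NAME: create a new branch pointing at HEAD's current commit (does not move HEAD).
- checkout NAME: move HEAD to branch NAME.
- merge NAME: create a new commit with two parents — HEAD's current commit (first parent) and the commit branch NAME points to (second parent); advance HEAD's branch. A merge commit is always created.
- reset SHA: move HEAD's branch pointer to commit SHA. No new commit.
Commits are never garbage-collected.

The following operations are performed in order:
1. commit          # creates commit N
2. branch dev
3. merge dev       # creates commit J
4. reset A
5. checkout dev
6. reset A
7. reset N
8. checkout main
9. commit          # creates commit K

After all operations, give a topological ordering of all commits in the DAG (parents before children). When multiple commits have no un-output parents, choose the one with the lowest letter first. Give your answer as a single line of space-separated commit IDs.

After op 1 (commit): HEAD=main@N [main=N]
After op 2 (branch): HEAD=main@N [dev=N main=N]
After op 3 (merge): HEAD=main@J [dev=N main=J]
After op 4 (reset): HEAD=main@A [dev=N main=A]
After op 5 (checkout): HEAD=dev@N [dev=N main=A]
After op 6 (reset): HEAD=dev@A [dev=A main=A]
After op 7 (reset): HEAD=dev@N [dev=N main=A]
After op 8 (checkout): HEAD=main@A [dev=N main=A]
After op 9 (commit): HEAD=main@K [dev=N main=K]
commit A: parents=[]
commit J: parents=['N', 'N']
commit K: parents=['A']
commit N: parents=['A']

Answer: A K N J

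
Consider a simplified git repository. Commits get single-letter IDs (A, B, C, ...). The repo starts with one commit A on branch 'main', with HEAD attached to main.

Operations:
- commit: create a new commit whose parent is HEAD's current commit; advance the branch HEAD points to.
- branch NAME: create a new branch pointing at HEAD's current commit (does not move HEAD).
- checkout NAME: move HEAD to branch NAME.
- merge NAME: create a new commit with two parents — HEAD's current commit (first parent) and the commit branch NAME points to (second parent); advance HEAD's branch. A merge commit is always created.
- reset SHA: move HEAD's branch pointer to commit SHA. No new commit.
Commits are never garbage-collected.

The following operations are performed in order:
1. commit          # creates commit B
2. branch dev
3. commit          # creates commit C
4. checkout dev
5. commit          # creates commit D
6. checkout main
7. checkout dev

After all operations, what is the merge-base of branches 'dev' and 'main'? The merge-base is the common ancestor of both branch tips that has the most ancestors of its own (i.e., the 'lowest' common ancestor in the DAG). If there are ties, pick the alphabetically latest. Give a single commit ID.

After op 1 (commit): HEAD=main@B [main=B]
After op 2 (branch): HEAD=main@B [dev=B main=B]
After op 3 (commit): HEAD=main@C [dev=B main=C]
After op 4 (checkout): HEAD=dev@B [dev=B main=C]
After op 5 (commit): HEAD=dev@D [dev=D main=C]
After op 6 (checkout): HEAD=main@C [dev=D main=C]
After op 7 (checkout): HEAD=dev@D [dev=D main=C]
ancestors(dev=D): ['A', 'B', 'D']
ancestors(main=C): ['A', 'B', 'C']
common: ['A', 'B']

Answer: B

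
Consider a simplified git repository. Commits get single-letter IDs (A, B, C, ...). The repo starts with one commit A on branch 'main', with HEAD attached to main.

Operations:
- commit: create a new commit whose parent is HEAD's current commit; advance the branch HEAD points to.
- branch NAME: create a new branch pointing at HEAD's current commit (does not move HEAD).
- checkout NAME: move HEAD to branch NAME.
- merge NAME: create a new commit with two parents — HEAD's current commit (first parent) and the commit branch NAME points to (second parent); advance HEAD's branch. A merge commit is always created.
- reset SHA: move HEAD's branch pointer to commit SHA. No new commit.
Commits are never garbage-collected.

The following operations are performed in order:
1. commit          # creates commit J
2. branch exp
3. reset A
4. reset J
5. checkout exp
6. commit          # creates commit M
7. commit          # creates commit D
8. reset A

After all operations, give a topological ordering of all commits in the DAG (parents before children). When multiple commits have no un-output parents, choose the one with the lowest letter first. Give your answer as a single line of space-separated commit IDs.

After op 1 (commit): HEAD=main@J [main=J]
After op 2 (branch): HEAD=main@J [exp=J main=J]
After op 3 (reset): HEAD=main@A [exp=J main=A]
After op 4 (reset): HEAD=main@J [exp=J main=J]
After op 5 (checkout): HEAD=exp@J [exp=J main=J]
After op 6 (commit): HEAD=exp@M [exp=M main=J]
After op 7 (commit): HEAD=exp@D [exp=D main=J]
After op 8 (reset): HEAD=exp@A [exp=A main=J]
commit A: parents=[]
commit D: parents=['M']
commit J: parents=['A']
commit M: parents=['J']

Answer: A J M D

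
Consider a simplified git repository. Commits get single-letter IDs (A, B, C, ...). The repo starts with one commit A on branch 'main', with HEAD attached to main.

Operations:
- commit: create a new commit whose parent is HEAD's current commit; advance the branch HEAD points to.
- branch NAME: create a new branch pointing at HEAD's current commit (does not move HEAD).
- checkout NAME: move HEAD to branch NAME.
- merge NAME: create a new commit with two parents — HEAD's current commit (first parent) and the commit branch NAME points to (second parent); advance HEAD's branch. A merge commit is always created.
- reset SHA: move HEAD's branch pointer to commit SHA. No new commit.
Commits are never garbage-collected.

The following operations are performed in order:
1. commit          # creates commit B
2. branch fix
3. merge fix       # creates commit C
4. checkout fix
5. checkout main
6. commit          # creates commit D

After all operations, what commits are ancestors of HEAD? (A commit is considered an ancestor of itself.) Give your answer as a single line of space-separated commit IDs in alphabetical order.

Answer: A B C D

Derivation:
After op 1 (commit): HEAD=main@B [main=B]
After op 2 (branch): HEAD=main@B [fix=B main=B]
After op 3 (merge): HEAD=main@C [fix=B main=C]
After op 4 (checkout): HEAD=fix@B [fix=B main=C]
After op 5 (checkout): HEAD=main@C [fix=B main=C]
After op 6 (commit): HEAD=main@D [fix=B main=D]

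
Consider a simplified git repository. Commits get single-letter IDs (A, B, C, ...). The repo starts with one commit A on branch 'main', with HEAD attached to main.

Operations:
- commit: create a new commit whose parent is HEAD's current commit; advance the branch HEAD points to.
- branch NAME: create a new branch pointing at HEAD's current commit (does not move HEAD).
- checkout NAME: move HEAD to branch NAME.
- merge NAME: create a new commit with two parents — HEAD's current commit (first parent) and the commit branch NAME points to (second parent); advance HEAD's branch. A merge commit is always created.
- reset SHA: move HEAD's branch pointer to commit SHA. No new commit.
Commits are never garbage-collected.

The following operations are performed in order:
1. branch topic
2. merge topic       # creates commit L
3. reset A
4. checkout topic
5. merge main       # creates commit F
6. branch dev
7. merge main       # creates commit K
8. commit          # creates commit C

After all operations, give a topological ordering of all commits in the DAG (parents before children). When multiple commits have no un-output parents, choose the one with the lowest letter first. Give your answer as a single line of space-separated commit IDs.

After op 1 (branch): HEAD=main@A [main=A topic=A]
After op 2 (merge): HEAD=main@L [main=L topic=A]
After op 3 (reset): HEAD=main@A [main=A topic=A]
After op 4 (checkout): HEAD=topic@A [main=A topic=A]
After op 5 (merge): HEAD=topic@F [main=A topic=F]
After op 6 (branch): HEAD=topic@F [dev=F main=A topic=F]
After op 7 (merge): HEAD=topic@K [dev=F main=A topic=K]
After op 8 (commit): HEAD=topic@C [dev=F main=A topic=C]
commit A: parents=[]
commit C: parents=['K']
commit F: parents=['A', 'A']
commit K: parents=['F', 'A']
commit L: parents=['A', 'A']

Answer: A F K C L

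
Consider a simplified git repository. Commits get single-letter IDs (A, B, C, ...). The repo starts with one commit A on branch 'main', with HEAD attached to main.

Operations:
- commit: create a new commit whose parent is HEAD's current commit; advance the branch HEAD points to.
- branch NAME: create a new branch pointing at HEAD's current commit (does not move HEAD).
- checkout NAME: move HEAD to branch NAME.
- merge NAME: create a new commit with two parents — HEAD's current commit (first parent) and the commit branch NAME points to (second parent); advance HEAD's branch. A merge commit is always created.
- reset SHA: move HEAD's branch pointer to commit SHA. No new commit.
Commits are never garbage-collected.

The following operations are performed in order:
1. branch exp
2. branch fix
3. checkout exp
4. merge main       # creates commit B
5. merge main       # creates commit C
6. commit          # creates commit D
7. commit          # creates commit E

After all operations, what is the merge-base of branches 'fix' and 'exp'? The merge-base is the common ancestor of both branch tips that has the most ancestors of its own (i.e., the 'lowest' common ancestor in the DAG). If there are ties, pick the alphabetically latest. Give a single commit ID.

After op 1 (branch): HEAD=main@A [exp=A main=A]
After op 2 (branch): HEAD=main@A [exp=A fix=A main=A]
After op 3 (checkout): HEAD=exp@A [exp=A fix=A main=A]
After op 4 (merge): HEAD=exp@B [exp=B fix=A main=A]
After op 5 (merge): HEAD=exp@C [exp=C fix=A main=A]
After op 6 (commit): HEAD=exp@D [exp=D fix=A main=A]
After op 7 (commit): HEAD=exp@E [exp=E fix=A main=A]
ancestors(fix=A): ['A']
ancestors(exp=E): ['A', 'B', 'C', 'D', 'E']
common: ['A']

Answer: A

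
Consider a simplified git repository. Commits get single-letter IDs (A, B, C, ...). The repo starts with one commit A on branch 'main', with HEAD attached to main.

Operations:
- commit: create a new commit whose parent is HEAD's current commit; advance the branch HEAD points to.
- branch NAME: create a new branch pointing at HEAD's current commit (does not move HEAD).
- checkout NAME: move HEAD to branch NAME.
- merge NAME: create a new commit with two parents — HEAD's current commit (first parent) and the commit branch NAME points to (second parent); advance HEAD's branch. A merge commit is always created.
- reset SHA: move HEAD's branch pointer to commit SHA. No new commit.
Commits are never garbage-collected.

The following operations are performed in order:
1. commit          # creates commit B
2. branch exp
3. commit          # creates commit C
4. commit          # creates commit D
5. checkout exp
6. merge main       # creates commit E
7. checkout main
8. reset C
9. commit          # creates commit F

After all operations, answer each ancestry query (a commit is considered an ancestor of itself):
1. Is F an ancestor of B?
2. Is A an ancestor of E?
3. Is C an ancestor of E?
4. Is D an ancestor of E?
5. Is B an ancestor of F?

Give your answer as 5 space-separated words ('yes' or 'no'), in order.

Answer: no yes yes yes yes

Derivation:
After op 1 (commit): HEAD=main@B [main=B]
After op 2 (branch): HEAD=main@B [exp=B main=B]
After op 3 (commit): HEAD=main@C [exp=B main=C]
After op 4 (commit): HEAD=main@D [exp=B main=D]
After op 5 (checkout): HEAD=exp@B [exp=B main=D]
After op 6 (merge): HEAD=exp@E [exp=E main=D]
After op 7 (checkout): HEAD=main@D [exp=E main=D]
After op 8 (reset): HEAD=main@C [exp=E main=C]
After op 9 (commit): HEAD=main@F [exp=E main=F]
ancestors(B) = {A,B}; F in? no
ancestors(E) = {A,B,C,D,E}; A in? yes
ancestors(E) = {A,B,C,D,E}; C in? yes
ancestors(E) = {A,B,C,D,E}; D in? yes
ancestors(F) = {A,B,C,F}; B in? yes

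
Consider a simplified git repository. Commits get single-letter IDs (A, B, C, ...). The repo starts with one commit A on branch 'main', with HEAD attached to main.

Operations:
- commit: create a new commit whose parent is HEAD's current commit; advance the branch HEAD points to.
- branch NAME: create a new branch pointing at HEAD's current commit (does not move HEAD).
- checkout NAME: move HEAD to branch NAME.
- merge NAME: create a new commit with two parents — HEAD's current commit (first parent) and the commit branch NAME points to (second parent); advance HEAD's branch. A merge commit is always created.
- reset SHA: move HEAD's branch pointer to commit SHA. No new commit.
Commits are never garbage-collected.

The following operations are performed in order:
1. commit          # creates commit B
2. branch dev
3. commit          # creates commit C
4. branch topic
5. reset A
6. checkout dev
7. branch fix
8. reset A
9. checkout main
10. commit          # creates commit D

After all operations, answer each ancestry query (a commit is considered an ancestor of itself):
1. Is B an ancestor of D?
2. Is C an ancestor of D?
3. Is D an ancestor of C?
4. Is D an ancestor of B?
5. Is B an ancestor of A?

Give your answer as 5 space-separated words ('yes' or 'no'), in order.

After op 1 (commit): HEAD=main@B [main=B]
After op 2 (branch): HEAD=main@B [dev=B main=B]
After op 3 (commit): HEAD=main@C [dev=B main=C]
After op 4 (branch): HEAD=main@C [dev=B main=C topic=C]
After op 5 (reset): HEAD=main@A [dev=B main=A topic=C]
After op 6 (checkout): HEAD=dev@B [dev=B main=A topic=C]
After op 7 (branch): HEAD=dev@B [dev=B fix=B main=A topic=C]
After op 8 (reset): HEAD=dev@A [dev=A fix=B main=A topic=C]
After op 9 (checkout): HEAD=main@A [dev=A fix=B main=A topic=C]
After op 10 (commit): HEAD=main@D [dev=A fix=B main=D topic=C]
ancestors(D) = {A,D}; B in? no
ancestors(D) = {A,D}; C in? no
ancestors(C) = {A,B,C}; D in? no
ancestors(B) = {A,B}; D in? no
ancestors(A) = {A}; B in? no

Answer: no no no no no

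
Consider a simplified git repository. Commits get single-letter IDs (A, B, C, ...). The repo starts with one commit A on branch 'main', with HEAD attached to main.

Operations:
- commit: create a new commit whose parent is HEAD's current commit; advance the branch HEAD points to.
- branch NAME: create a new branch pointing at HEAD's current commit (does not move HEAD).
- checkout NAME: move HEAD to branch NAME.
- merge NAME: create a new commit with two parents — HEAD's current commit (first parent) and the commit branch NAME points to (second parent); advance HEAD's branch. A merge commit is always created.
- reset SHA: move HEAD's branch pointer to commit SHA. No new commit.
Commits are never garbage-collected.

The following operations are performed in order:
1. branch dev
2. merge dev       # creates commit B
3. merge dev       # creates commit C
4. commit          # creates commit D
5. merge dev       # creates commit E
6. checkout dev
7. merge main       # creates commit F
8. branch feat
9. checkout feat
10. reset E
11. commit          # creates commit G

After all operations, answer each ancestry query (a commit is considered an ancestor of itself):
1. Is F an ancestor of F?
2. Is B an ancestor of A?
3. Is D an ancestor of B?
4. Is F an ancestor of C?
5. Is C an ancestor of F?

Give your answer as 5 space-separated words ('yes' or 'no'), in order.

Answer: yes no no no yes

Derivation:
After op 1 (branch): HEAD=main@A [dev=A main=A]
After op 2 (merge): HEAD=main@B [dev=A main=B]
After op 3 (merge): HEAD=main@C [dev=A main=C]
After op 4 (commit): HEAD=main@D [dev=A main=D]
After op 5 (merge): HEAD=main@E [dev=A main=E]
After op 6 (checkout): HEAD=dev@A [dev=A main=E]
After op 7 (merge): HEAD=dev@F [dev=F main=E]
After op 8 (branch): HEAD=dev@F [dev=F feat=F main=E]
After op 9 (checkout): HEAD=feat@F [dev=F feat=F main=E]
After op 10 (reset): HEAD=feat@E [dev=F feat=E main=E]
After op 11 (commit): HEAD=feat@G [dev=F feat=G main=E]
ancestors(F) = {A,B,C,D,E,F}; F in? yes
ancestors(A) = {A}; B in? no
ancestors(B) = {A,B}; D in? no
ancestors(C) = {A,B,C}; F in? no
ancestors(F) = {A,B,C,D,E,F}; C in? yes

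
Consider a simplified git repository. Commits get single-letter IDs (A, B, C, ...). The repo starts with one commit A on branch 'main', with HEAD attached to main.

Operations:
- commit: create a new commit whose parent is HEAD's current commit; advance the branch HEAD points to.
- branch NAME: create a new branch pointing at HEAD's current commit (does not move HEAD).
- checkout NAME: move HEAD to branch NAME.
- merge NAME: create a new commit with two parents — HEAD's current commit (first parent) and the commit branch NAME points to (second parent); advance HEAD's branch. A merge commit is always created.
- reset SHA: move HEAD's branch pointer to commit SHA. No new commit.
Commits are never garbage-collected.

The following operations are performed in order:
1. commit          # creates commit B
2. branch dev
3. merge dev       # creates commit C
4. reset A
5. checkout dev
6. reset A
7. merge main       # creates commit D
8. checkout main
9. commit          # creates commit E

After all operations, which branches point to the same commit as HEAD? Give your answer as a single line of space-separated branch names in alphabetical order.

After op 1 (commit): HEAD=main@B [main=B]
After op 2 (branch): HEAD=main@B [dev=B main=B]
After op 3 (merge): HEAD=main@C [dev=B main=C]
After op 4 (reset): HEAD=main@A [dev=B main=A]
After op 5 (checkout): HEAD=dev@B [dev=B main=A]
After op 6 (reset): HEAD=dev@A [dev=A main=A]
After op 7 (merge): HEAD=dev@D [dev=D main=A]
After op 8 (checkout): HEAD=main@A [dev=D main=A]
After op 9 (commit): HEAD=main@E [dev=D main=E]

Answer: main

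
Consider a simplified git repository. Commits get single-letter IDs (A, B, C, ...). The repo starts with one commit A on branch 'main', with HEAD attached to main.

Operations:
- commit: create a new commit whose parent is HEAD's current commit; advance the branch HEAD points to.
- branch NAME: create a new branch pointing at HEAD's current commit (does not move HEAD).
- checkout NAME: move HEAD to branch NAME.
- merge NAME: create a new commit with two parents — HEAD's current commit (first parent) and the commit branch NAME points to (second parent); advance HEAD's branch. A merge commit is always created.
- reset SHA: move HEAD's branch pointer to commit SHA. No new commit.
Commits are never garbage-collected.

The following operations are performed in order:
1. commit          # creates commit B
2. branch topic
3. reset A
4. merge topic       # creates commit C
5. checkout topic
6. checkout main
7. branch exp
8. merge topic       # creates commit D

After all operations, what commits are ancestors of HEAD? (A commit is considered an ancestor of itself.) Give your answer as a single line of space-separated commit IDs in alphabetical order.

Answer: A B C D

Derivation:
After op 1 (commit): HEAD=main@B [main=B]
After op 2 (branch): HEAD=main@B [main=B topic=B]
After op 3 (reset): HEAD=main@A [main=A topic=B]
After op 4 (merge): HEAD=main@C [main=C topic=B]
After op 5 (checkout): HEAD=topic@B [main=C topic=B]
After op 6 (checkout): HEAD=main@C [main=C topic=B]
After op 7 (branch): HEAD=main@C [exp=C main=C topic=B]
After op 8 (merge): HEAD=main@D [exp=C main=D topic=B]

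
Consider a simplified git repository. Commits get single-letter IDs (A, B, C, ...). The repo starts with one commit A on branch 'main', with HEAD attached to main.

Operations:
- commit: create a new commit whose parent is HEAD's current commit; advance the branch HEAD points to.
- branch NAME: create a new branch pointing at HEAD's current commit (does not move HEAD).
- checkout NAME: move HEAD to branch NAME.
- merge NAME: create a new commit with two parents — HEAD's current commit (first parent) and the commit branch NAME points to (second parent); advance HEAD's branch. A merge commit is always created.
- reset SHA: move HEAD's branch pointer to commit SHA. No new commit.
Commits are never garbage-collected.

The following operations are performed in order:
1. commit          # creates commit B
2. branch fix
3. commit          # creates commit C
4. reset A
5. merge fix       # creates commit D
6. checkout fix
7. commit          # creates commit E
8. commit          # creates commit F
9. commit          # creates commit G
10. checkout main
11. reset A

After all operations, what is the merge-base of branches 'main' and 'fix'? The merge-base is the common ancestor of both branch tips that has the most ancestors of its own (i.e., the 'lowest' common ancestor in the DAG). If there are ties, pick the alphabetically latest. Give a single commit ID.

Answer: A

Derivation:
After op 1 (commit): HEAD=main@B [main=B]
After op 2 (branch): HEAD=main@B [fix=B main=B]
After op 3 (commit): HEAD=main@C [fix=B main=C]
After op 4 (reset): HEAD=main@A [fix=B main=A]
After op 5 (merge): HEAD=main@D [fix=B main=D]
After op 6 (checkout): HEAD=fix@B [fix=B main=D]
After op 7 (commit): HEAD=fix@E [fix=E main=D]
After op 8 (commit): HEAD=fix@F [fix=F main=D]
After op 9 (commit): HEAD=fix@G [fix=G main=D]
After op 10 (checkout): HEAD=main@D [fix=G main=D]
After op 11 (reset): HEAD=main@A [fix=G main=A]
ancestors(main=A): ['A']
ancestors(fix=G): ['A', 'B', 'E', 'F', 'G']
common: ['A']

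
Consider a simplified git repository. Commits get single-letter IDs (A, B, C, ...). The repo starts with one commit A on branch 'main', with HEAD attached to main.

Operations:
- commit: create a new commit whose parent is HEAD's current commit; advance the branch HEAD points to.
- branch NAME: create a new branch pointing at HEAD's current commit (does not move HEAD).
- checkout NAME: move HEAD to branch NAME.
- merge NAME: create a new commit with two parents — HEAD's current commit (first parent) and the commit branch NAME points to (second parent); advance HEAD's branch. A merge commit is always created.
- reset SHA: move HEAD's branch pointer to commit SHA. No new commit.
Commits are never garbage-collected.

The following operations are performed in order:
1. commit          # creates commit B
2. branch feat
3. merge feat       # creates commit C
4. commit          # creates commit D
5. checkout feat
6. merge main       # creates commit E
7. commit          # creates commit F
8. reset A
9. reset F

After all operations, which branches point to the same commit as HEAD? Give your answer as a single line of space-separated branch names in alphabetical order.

Answer: feat

Derivation:
After op 1 (commit): HEAD=main@B [main=B]
After op 2 (branch): HEAD=main@B [feat=B main=B]
After op 3 (merge): HEAD=main@C [feat=B main=C]
After op 4 (commit): HEAD=main@D [feat=B main=D]
After op 5 (checkout): HEAD=feat@B [feat=B main=D]
After op 6 (merge): HEAD=feat@E [feat=E main=D]
After op 7 (commit): HEAD=feat@F [feat=F main=D]
After op 8 (reset): HEAD=feat@A [feat=A main=D]
After op 9 (reset): HEAD=feat@F [feat=F main=D]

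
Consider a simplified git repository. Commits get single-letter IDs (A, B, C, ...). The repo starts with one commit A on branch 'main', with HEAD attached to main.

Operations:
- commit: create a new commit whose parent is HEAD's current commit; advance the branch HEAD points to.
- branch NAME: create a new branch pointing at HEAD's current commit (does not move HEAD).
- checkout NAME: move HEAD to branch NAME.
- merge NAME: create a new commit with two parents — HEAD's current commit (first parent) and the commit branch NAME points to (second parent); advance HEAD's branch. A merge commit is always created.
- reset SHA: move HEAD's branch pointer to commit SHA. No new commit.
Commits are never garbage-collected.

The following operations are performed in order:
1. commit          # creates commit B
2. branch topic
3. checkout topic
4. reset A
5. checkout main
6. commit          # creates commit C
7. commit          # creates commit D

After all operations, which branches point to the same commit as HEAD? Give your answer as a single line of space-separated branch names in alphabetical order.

After op 1 (commit): HEAD=main@B [main=B]
After op 2 (branch): HEAD=main@B [main=B topic=B]
After op 3 (checkout): HEAD=topic@B [main=B topic=B]
After op 4 (reset): HEAD=topic@A [main=B topic=A]
After op 5 (checkout): HEAD=main@B [main=B topic=A]
After op 6 (commit): HEAD=main@C [main=C topic=A]
After op 7 (commit): HEAD=main@D [main=D topic=A]

Answer: main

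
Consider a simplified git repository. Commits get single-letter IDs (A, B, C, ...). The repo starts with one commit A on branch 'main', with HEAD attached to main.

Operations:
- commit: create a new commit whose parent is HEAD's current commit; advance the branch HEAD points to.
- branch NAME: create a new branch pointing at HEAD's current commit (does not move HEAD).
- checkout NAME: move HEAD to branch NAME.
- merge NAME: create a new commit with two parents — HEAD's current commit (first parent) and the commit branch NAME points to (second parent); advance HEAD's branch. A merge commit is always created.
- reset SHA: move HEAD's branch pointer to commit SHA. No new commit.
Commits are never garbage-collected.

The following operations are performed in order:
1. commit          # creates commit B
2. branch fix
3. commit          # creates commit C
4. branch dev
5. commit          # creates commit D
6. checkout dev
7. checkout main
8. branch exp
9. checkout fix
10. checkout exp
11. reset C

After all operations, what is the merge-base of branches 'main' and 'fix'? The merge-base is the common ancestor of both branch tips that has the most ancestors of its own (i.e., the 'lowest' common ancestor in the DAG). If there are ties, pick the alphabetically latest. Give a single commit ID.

Answer: B

Derivation:
After op 1 (commit): HEAD=main@B [main=B]
After op 2 (branch): HEAD=main@B [fix=B main=B]
After op 3 (commit): HEAD=main@C [fix=B main=C]
After op 4 (branch): HEAD=main@C [dev=C fix=B main=C]
After op 5 (commit): HEAD=main@D [dev=C fix=B main=D]
After op 6 (checkout): HEAD=dev@C [dev=C fix=B main=D]
After op 7 (checkout): HEAD=main@D [dev=C fix=B main=D]
After op 8 (branch): HEAD=main@D [dev=C exp=D fix=B main=D]
After op 9 (checkout): HEAD=fix@B [dev=C exp=D fix=B main=D]
After op 10 (checkout): HEAD=exp@D [dev=C exp=D fix=B main=D]
After op 11 (reset): HEAD=exp@C [dev=C exp=C fix=B main=D]
ancestors(main=D): ['A', 'B', 'C', 'D']
ancestors(fix=B): ['A', 'B']
common: ['A', 'B']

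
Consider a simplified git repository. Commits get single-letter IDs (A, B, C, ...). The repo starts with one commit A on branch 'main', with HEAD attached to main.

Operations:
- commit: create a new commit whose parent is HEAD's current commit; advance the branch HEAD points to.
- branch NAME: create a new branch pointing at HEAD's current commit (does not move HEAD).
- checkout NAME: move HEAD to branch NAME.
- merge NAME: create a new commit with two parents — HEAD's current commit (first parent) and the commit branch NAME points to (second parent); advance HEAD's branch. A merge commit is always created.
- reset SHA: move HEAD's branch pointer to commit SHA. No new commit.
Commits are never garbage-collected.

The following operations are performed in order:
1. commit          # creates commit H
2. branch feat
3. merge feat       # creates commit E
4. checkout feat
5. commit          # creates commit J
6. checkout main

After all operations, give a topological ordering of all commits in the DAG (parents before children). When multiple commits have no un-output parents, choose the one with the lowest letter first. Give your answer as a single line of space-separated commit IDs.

After op 1 (commit): HEAD=main@H [main=H]
After op 2 (branch): HEAD=main@H [feat=H main=H]
After op 3 (merge): HEAD=main@E [feat=H main=E]
After op 4 (checkout): HEAD=feat@H [feat=H main=E]
After op 5 (commit): HEAD=feat@J [feat=J main=E]
After op 6 (checkout): HEAD=main@E [feat=J main=E]
commit A: parents=[]
commit E: parents=['H', 'H']
commit H: parents=['A']
commit J: parents=['H']

Answer: A H E J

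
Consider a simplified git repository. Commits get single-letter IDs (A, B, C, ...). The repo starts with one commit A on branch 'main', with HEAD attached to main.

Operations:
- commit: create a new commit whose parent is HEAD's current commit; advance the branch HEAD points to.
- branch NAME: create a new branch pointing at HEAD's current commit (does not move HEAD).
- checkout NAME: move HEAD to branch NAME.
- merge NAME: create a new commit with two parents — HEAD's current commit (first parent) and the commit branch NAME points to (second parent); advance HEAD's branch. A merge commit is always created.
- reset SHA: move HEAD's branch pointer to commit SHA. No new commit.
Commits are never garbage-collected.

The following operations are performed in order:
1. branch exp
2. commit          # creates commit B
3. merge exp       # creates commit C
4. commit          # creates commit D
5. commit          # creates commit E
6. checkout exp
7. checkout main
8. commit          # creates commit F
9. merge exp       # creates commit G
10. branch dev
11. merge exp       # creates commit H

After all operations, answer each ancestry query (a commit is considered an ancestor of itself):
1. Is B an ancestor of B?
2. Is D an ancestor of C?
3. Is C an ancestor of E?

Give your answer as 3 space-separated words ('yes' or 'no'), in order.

After op 1 (branch): HEAD=main@A [exp=A main=A]
After op 2 (commit): HEAD=main@B [exp=A main=B]
After op 3 (merge): HEAD=main@C [exp=A main=C]
After op 4 (commit): HEAD=main@D [exp=A main=D]
After op 5 (commit): HEAD=main@E [exp=A main=E]
After op 6 (checkout): HEAD=exp@A [exp=A main=E]
After op 7 (checkout): HEAD=main@E [exp=A main=E]
After op 8 (commit): HEAD=main@F [exp=A main=F]
After op 9 (merge): HEAD=main@G [exp=A main=G]
After op 10 (branch): HEAD=main@G [dev=G exp=A main=G]
After op 11 (merge): HEAD=main@H [dev=G exp=A main=H]
ancestors(B) = {A,B}; B in? yes
ancestors(C) = {A,B,C}; D in? no
ancestors(E) = {A,B,C,D,E}; C in? yes

Answer: yes no yes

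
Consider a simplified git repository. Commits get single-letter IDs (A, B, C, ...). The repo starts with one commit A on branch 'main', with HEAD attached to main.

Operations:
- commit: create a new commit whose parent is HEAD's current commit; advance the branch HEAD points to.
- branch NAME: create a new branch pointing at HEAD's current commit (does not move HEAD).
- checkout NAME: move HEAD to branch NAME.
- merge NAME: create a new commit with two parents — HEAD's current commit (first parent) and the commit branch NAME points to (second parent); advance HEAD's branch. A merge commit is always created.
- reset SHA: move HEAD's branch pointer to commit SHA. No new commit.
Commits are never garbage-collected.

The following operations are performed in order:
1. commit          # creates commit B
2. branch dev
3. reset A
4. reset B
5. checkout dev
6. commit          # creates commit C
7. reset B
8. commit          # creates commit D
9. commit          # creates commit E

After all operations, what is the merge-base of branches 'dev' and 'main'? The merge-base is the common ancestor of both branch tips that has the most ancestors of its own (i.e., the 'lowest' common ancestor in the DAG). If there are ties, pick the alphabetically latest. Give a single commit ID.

After op 1 (commit): HEAD=main@B [main=B]
After op 2 (branch): HEAD=main@B [dev=B main=B]
After op 3 (reset): HEAD=main@A [dev=B main=A]
After op 4 (reset): HEAD=main@B [dev=B main=B]
After op 5 (checkout): HEAD=dev@B [dev=B main=B]
After op 6 (commit): HEAD=dev@C [dev=C main=B]
After op 7 (reset): HEAD=dev@B [dev=B main=B]
After op 8 (commit): HEAD=dev@D [dev=D main=B]
After op 9 (commit): HEAD=dev@E [dev=E main=B]
ancestors(dev=E): ['A', 'B', 'D', 'E']
ancestors(main=B): ['A', 'B']
common: ['A', 'B']

Answer: B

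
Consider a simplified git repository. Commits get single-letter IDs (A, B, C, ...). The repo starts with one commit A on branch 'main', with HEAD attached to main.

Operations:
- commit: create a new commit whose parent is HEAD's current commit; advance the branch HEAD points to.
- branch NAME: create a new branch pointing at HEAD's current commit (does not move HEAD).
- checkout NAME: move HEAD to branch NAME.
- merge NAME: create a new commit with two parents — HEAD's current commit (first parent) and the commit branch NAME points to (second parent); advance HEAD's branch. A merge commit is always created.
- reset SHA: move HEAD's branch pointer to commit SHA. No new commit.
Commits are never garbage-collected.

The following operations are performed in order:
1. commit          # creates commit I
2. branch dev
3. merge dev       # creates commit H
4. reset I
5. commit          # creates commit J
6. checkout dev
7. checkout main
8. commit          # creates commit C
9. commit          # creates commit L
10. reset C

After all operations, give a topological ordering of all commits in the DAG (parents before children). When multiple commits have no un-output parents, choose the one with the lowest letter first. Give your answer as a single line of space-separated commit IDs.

Answer: A I H J C L

Derivation:
After op 1 (commit): HEAD=main@I [main=I]
After op 2 (branch): HEAD=main@I [dev=I main=I]
After op 3 (merge): HEAD=main@H [dev=I main=H]
After op 4 (reset): HEAD=main@I [dev=I main=I]
After op 5 (commit): HEAD=main@J [dev=I main=J]
After op 6 (checkout): HEAD=dev@I [dev=I main=J]
After op 7 (checkout): HEAD=main@J [dev=I main=J]
After op 8 (commit): HEAD=main@C [dev=I main=C]
After op 9 (commit): HEAD=main@L [dev=I main=L]
After op 10 (reset): HEAD=main@C [dev=I main=C]
commit A: parents=[]
commit C: parents=['J']
commit H: parents=['I', 'I']
commit I: parents=['A']
commit J: parents=['I']
commit L: parents=['C']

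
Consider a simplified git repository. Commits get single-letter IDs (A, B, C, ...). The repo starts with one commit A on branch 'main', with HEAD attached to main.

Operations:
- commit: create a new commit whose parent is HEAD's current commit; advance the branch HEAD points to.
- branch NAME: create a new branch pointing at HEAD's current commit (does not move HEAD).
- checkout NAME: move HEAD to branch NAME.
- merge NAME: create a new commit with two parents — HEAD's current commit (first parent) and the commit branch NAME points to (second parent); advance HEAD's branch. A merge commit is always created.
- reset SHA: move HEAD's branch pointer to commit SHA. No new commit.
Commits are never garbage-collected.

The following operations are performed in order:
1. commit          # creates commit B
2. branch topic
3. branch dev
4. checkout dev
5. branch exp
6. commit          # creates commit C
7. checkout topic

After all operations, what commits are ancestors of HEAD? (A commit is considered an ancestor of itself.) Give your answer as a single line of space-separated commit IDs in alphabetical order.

Answer: A B

Derivation:
After op 1 (commit): HEAD=main@B [main=B]
After op 2 (branch): HEAD=main@B [main=B topic=B]
After op 3 (branch): HEAD=main@B [dev=B main=B topic=B]
After op 4 (checkout): HEAD=dev@B [dev=B main=B topic=B]
After op 5 (branch): HEAD=dev@B [dev=B exp=B main=B topic=B]
After op 6 (commit): HEAD=dev@C [dev=C exp=B main=B topic=B]
After op 7 (checkout): HEAD=topic@B [dev=C exp=B main=B topic=B]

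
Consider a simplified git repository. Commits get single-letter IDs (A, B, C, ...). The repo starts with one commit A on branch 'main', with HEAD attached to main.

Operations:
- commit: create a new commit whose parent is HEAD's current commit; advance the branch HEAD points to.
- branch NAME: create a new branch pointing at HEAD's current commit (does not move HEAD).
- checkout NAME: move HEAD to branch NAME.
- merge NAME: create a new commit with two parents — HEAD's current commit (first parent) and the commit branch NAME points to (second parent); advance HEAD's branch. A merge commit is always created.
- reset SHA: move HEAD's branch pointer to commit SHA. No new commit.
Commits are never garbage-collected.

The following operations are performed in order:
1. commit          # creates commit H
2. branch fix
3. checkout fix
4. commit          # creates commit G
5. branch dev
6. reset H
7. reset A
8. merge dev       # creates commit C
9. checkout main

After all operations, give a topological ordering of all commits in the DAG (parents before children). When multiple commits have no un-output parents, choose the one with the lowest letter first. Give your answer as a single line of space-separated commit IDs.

After op 1 (commit): HEAD=main@H [main=H]
After op 2 (branch): HEAD=main@H [fix=H main=H]
After op 3 (checkout): HEAD=fix@H [fix=H main=H]
After op 4 (commit): HEAD=fix@G [fix=G main=H]
After op 5 (branch): HEAD=fix@G [dev=G fix=G main=H]
After op 6 (reset): HEAD=fix@H [dev=G fix=H main=H]
After op 7 (reset): HEAD=fix@A [dev=G fix=A main=H]
After op 8 (merge): HEAD=fix@C [dev=G fix=C main=H]
After op 9 (checkout): HEAD=main@H [dev=G fix=C main=H]
commit A: parents=[]
commit C: parents=['A', 'G']
commit G: parents=['H']
commit H: parents=['A']

Answer: A H G C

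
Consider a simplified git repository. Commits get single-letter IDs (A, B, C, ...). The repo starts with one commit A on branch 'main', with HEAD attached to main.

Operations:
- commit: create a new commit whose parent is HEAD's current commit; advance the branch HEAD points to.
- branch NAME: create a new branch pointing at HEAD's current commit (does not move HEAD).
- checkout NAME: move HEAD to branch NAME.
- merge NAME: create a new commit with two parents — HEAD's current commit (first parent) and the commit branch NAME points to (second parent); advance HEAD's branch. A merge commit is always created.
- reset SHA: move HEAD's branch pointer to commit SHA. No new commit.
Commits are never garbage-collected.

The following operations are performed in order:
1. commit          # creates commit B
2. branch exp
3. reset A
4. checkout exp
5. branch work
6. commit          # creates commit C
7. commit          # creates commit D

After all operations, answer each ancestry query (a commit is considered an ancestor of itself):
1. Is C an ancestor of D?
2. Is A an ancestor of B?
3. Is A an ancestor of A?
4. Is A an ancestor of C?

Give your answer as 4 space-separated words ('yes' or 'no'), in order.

After op 1 (commit): HEAD=main@B [main=B]
After op 2 (branch): HEAD=main@B [exp=B main=B]
After op 3 (reset): HEAD=main@A [exp=B main=A]
After op 4 (checkout): HEAD=exp@B [exp=B main=A]
After op 5 (branch): HEAD=exp@B [exp=B main=A work=B]
After op 6 (commit): HEAD=exp@C [exp=C main=A work=B]
After op 7 (commit): HEAD=exp@D [exp=D main=A work=B]
ancestors(D) = {A,B,C,D}; C in? yes
ancestors(B) = {A,B}; A in? yes
ancestors(A) = {A}; A in? yes
ancestors(C) = {A,B,C}; A in? yes

Answer: yes yes yes yes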